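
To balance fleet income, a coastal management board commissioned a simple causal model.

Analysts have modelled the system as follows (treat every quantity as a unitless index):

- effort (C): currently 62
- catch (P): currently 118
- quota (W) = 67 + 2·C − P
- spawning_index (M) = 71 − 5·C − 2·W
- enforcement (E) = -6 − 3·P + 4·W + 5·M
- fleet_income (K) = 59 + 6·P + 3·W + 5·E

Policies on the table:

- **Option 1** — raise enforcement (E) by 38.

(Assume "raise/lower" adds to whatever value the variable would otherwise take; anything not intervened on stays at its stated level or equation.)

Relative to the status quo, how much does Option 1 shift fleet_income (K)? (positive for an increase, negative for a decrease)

Baseline:
  C = 62
  P = 118
  W = 67 + 2·62 − 118 = 73
  M = 71 − 5·62 − 2·73 = -385
  E = -6 − 3·118 + 4·73 + 5·(-385) = -1993
  K = 59 + 6·118 + 3·73 + 5·(-1993) = -8979
Option 1 (E + 38):
  C = 62
  P = 118
  W = 67 + 2·62 − 118 = 73
  M = 71 − 5·62 − 2·73 = -385
  E = -6 − 3·118 + 4·73 + 5·(-385) (+38 from intervention) = -1955
  K = 59 + 6·118 + 3·73 + 5·(-1955) = -8789
Change in K: -8789 − (-8979) = 190

190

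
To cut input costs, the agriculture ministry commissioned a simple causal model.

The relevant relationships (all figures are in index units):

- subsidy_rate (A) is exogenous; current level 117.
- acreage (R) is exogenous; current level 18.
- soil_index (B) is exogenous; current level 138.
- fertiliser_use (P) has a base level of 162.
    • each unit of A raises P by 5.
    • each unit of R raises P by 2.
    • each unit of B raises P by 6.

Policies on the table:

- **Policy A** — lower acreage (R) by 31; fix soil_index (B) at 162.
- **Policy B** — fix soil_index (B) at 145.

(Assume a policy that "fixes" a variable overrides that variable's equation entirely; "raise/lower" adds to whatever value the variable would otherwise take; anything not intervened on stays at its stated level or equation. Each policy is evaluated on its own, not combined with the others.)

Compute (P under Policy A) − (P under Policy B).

40

Policy A (R − 31, B := 162):
  A = 117
  R = 18 − 31 = -13
  B = 162
  P = 162 + 5·117 + 2·(-13) + 6·162 = 1693
Policy B (B := 145):
  A = 117
  R = 18
  B = 145
  P = 162 + 5·117 + 2·18 + 6·145 = 1653
P: 1693 − 1653 = 40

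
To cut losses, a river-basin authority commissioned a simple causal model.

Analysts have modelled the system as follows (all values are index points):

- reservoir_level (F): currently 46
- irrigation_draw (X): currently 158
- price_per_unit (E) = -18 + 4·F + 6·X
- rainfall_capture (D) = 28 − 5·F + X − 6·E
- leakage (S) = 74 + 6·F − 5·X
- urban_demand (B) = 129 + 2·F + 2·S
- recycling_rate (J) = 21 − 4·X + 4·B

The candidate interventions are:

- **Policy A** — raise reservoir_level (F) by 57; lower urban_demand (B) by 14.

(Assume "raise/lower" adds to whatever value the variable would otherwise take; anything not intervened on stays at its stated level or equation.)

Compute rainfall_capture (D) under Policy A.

Policy A (F + 57, B − 14):
  F = 46 + 57 = 103
  X = 158
  E = -18 + 4·103 + 6·158 = 1342
  D = 28 − 5·103 + 158 − 6·1342 = -8381

-8381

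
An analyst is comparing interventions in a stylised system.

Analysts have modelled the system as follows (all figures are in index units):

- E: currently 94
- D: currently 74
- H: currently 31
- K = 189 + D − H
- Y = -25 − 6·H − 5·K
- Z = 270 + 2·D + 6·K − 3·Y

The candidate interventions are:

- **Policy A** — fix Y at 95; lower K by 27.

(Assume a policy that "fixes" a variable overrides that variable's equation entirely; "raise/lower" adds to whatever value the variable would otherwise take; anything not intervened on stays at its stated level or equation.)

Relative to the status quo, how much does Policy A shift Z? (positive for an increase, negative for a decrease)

-4560

Baseline:
  D = 74
  H = 31
  K = 189 + 74 − 31 = 232
  Y = -25 − 6·31 − 5·232 = -1371
  Z = 270 + 2·74 + 6·232 − 3·(-1371) = 5923
Policy A (Y := 95, K − 27):
  D = 74
  H = 31
  K = 189 + 74 − 31 (−27 from intervention) = 205
  Y = 95
  Z = 270 + 2·74 + 6·205 − 3·95 = 1363
Change in Z: 1363 − 5923 = -4560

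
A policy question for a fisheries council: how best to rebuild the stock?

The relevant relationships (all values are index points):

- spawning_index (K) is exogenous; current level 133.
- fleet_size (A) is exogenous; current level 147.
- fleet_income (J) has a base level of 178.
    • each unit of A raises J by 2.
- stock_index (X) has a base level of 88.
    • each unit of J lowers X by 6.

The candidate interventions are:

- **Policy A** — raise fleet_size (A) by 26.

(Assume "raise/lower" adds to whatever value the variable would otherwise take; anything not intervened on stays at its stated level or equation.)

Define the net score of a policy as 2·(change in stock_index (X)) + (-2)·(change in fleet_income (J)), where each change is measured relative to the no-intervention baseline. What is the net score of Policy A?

-728

Baseline:
  A = 147
  J = 178 + 2·147 = 472
  X = 88 − 6·472 = -2744
Policy A (A + 26):
  A = 147 + 26 = 173
  J = 178 + 2·173 = 524
  X = 88 − 6·524 = -3056
ΔX = -3056 − (-2744) = -312; ΔJ = 524 − 472 = 52
Score = 2·(-312) + (-2)·52 = -728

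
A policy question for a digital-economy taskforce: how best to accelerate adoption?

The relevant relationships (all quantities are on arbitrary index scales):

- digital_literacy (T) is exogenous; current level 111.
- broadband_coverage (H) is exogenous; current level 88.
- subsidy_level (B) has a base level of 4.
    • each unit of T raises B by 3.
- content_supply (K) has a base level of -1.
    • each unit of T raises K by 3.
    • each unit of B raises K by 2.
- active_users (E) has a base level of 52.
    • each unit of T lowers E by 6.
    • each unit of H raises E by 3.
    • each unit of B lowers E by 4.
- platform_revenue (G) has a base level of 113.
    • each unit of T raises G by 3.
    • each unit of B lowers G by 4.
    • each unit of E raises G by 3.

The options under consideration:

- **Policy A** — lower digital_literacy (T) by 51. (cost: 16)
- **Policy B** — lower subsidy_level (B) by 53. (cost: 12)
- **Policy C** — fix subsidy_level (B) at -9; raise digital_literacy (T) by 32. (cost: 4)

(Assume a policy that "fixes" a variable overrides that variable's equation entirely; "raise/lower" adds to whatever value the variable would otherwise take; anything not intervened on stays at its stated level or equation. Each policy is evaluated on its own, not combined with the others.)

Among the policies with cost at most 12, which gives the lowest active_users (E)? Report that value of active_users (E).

-1486

Policy B (B − 53):
  T = 111
  H = 88
  B = 4 + 3·111 (−53 from intervention) = 284
  E = 52 − 6·111 + 3·88 − 4·284 = -1486
Policy C (B := -9, T + 32):
  T = 111 + 32 = 143
  H = 88
  B = -9
  E = 52 − 6·143 + 3·88 − 4·(-9) = -506
Comparing — Policy B: E=-1486, Policy C: E=-506. Lowest is -1486 (Policy B).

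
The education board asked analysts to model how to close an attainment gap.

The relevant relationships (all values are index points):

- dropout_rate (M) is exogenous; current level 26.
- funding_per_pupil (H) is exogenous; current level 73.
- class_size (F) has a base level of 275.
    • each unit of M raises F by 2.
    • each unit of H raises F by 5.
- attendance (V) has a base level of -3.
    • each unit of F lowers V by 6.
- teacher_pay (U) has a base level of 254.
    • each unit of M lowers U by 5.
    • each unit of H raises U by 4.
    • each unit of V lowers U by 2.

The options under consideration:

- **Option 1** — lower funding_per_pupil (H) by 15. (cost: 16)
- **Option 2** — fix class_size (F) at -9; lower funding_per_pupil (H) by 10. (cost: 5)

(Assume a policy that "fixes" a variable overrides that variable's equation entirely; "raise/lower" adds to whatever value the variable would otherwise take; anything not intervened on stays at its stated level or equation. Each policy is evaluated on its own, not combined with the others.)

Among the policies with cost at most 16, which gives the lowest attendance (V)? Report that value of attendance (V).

-3705

Option 1 (H − 15):
  M = 26
  H = 73 − 15 = 58
  F = 275 + 2·26 + 5·58 = 617
  V = -3 − 6·617 = -3705
Option 2 (F := -9, H − 10):
  M = 26
  H = 73 − 10 = 63
  F = -9
  V = -3 − 6·(-9) = 51
Comparing — Option 1: V=-3705, Option 2: V=51. Lowest is -3705 (Option 1).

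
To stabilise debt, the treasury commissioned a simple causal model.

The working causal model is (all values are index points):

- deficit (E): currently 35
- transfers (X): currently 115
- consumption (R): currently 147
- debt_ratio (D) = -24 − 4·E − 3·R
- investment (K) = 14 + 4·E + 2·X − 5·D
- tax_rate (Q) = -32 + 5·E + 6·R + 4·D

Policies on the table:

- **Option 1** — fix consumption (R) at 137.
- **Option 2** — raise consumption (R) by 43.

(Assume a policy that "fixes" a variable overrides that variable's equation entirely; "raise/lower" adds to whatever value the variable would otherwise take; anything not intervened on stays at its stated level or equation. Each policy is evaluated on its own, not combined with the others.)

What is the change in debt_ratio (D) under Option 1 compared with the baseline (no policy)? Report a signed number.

Baseline:
  E = 35
  R = 147
  D = -24 − 4·35 − 3·147 = -605
Option 1 (R := 137):
  E = 35
  R = 137
  D = -24 − 4·35 − 3·137 = -575
Change in D: -575 − (-605) = 30

30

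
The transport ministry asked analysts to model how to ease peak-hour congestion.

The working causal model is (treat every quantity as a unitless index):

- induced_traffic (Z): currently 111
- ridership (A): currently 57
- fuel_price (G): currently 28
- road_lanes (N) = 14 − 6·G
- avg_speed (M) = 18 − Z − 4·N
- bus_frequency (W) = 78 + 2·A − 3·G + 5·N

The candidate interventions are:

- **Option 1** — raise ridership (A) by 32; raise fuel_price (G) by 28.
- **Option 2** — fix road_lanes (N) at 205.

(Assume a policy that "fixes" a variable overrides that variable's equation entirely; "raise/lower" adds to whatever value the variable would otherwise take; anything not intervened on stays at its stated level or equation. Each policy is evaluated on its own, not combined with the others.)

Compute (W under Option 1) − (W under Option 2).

Option 1 (A + 32, G + 28):
  A = 57 + 32 = 89
  G = 28 + 28 = 56
  N = 14 − 6·56 = -322
  W = 78 + 2·89 − 3·56 + 5·(-322) = -1522
Option 2 (N := 205):
  A = 57
  G = 28
  N = 205
  W = 78 + 2·57 − 3·28 + 5·205 = 1133
W: -1522 − 1133 = -2655

-2655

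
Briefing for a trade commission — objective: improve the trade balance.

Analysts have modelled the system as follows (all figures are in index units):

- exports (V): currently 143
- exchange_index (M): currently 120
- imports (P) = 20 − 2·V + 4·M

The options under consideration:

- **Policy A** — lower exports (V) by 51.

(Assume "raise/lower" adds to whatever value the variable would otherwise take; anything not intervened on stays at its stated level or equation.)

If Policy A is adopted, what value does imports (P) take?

316

Policy A (V − 51):
  V = 143 − 51 = 92
  M = 120
  P = 20 − 2·92 + 4·120 = 316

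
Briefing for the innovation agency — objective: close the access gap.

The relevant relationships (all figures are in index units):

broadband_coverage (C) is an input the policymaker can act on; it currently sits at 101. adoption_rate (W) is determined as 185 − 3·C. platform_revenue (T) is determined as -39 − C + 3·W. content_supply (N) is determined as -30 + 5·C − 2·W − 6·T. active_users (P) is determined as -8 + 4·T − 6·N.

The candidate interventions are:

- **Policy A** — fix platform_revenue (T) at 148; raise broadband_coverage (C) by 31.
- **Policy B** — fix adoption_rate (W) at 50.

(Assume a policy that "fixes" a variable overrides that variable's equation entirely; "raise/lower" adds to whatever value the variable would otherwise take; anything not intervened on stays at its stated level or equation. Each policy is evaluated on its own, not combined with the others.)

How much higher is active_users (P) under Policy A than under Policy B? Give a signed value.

Policy A (T := 148, C + 31):
  C = 101 + 31 = 132
  W = 185 − 3·132 = -211
  T = 148
  N = -30 + 5·132 − 2·(-211) − 6·148 = 164
  P = -8 + 4·148 − 6·164 = -400
Policy B (W := 50):
  C = 101
  W = 50
  T = -39 − 101 + 3·50 = 10
  N = -30 + 5·101 − 2·50 − 6·10 = 315
  P = -8 + 4·10 − 6·315 = -1858
P: -400 − (-1858) = 1458

1458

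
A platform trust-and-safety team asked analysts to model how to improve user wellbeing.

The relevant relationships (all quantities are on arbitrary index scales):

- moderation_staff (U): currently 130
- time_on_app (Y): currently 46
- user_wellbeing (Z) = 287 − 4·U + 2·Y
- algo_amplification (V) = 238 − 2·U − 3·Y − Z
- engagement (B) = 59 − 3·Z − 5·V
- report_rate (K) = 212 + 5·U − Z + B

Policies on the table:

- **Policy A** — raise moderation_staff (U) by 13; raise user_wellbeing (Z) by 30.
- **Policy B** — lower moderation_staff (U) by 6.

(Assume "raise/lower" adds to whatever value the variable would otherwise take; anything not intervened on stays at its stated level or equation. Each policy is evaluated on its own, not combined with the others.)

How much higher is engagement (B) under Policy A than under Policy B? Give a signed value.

Policy A (U + 13, Z + 30):
  U = 130 + 13 = 143
  Y = 46
  Z = 287 − 4·143 + 2·46 (+30 from intervention) = -163
  V = 238 − 2·143 − 3·46 − (-163) = -23
  B = 59 − 3·(-163) − 5·(-23) = 663
Policy B (U − 6):
  U = 130 − 6 = 124
  Y = 46
  Z = 287 − 4·124 + 2·46 = -117
  V = 238 − 2·124 − 3·46 − (-117) = -31
  B = 59 − 3·(-117) − 5·(-31) = 565
B: 663 − 565 = 98

98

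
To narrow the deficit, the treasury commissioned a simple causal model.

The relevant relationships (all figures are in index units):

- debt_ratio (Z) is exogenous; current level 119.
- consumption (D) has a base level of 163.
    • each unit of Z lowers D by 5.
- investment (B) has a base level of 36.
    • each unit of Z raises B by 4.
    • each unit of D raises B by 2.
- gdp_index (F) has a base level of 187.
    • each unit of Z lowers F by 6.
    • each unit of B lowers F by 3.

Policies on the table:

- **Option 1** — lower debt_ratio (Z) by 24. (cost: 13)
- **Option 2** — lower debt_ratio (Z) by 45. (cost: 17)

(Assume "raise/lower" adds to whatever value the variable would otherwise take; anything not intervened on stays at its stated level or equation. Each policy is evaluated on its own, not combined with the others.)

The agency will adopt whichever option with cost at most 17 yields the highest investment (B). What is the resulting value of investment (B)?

Option 1 (Z − 24):
  Z = 119 − 24 = 95
  D = 163 − 5·95 = -312
  B = 36 + 4·95 + 2·(-312) = -208
Option 2 (Z − 45):
  Z = 119 − 45 = 74
  D = 163 − 5·74 = -207
  B = 36 + 4·74 + 2·(-207) = -82
Comparing — Option 1: B=-208, Option 2: B=-82. Highest is -82 (Option 2).

-82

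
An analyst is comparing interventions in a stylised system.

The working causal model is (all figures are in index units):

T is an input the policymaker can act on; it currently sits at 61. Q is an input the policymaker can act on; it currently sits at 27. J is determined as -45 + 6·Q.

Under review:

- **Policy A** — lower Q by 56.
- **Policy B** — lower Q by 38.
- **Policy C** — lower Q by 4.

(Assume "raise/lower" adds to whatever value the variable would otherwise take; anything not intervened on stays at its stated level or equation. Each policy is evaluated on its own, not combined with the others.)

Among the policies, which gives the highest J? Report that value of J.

93

Policy A (Q − 56):
  Q = 27 − 56 = -29
  J = -45 + 6·(-29) = -219
Policy B (Q − 38):
  Q = 27 − 38 = -11
  J = -45 + 6·(-11) = -111
Policy C (Q − 4):
  Q = 27 − 4 = 23
  J = -45 + 6·23 = 93
Comparing — Policy A: J=-219, Policy B: J=-111, Policy C: J=93. Highest is 93 (Policy C).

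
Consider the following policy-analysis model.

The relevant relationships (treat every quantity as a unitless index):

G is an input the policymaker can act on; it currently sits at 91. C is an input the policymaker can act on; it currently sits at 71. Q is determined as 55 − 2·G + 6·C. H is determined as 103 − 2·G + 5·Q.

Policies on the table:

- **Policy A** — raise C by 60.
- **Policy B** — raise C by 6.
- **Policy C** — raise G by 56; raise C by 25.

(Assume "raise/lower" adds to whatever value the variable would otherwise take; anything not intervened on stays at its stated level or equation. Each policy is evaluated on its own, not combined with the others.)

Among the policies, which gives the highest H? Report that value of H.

3216

Policy A (C + 60):
  G = 91
  C = 71 + 60 = 131
  Q = 55 − 2·91 + 6·131 = 659
  H = 103 − 2·91 + 5·659 = 3216
Policy B (C + 6):
  G = 91
  C = 71 + 6 = 77
  Q = 55 − 2·91 + 6·77 = 335
  H = 103 − 2·91 + 5·335 = 1596
Policy C (G + 56, C + 25):
  G = 91 + 56 = 147
  C = 71 + 25 = 96
  Q = 55 − 2·147 + 6·96 = 337
  H = 103 − 2·147 + 5·337 = 1494
Comparing — Policy A: H=3216, Policy B: H=1596, Policy C: H=1494. Highest is 3216 (Policy A).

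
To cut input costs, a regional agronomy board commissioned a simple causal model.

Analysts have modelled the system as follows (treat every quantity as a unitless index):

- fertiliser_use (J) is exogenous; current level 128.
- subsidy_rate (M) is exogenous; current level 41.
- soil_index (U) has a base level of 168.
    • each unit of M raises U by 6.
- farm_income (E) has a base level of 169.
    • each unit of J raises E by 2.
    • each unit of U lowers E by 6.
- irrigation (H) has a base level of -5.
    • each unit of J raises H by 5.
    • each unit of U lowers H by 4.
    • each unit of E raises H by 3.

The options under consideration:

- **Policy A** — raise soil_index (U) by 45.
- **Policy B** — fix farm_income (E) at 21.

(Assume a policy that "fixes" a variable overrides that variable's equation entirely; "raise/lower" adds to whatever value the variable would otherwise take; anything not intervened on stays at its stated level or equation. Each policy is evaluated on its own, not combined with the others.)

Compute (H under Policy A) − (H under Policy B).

-7230

Policy A (U + 45):
  J = 128
  M = 41
  U = 168 + 6·41 (+45 from intervention) = 459
  E = 169 + 2·128 − 6·459 = -2329
  H = -5 + 5·128 − 4·459 + 3·(-2329) = -8188
Policy B (E := 21):
  J = 128
  M = 41
  U = 168 + 6·41 = 414
  E = 21
  H = -5 + 5·128 − 4·414 + 3·21 = -958
H: -8188 − (-958) = -7230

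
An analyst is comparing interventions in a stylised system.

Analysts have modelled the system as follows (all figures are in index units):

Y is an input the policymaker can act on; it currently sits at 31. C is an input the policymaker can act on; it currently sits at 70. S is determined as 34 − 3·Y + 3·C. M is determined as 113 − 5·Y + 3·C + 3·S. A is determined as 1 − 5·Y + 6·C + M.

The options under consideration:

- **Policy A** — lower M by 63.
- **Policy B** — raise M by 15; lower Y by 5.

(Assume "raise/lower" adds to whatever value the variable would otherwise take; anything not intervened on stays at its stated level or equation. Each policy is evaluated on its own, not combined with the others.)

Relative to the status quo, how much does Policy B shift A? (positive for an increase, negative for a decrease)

110

Baseline:
  Y = 31
  C = 70
  S = 34 − 3·31 + 3·70 = 151
  M = 113 − 5·31 + 3·70 + 3·151 = 621
  A = 1 − 5·31 + 6·70 + 621 = 887
Policy B (M + 15, Y − 5):
  Y = 31 − 5 = 26
  C = 70
  S = 34 − 3·26 + 3·70 = 166
  M = 113 − 5·26 + 3·70 + 3·166 (+15 from intervention) = 706
  A = 1 − 5·26 + 6·70 + 706 = 997
Change in A: 997 − 887 = 110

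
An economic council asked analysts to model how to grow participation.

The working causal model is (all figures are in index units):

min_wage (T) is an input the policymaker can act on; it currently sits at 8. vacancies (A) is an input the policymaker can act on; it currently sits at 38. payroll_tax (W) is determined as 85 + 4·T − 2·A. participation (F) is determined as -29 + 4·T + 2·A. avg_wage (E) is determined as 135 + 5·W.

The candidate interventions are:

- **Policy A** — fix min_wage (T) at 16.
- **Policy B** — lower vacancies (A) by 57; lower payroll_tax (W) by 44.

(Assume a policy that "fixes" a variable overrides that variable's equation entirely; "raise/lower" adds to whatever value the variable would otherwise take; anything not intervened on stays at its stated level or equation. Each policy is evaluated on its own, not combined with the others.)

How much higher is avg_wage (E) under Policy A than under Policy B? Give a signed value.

-190

Policy A (T := 16):
  T = 16
  A = 38
  W = 85 + 4·16 − 2·38 = 73
  E = 135 + 5·73 = 500
Policy B (A − 57, W − 44):
  T = 8
  A = 38 − 57 = -19
  W = 85 + 4·8 − 2·(-19) (−44 from intervention) = 111
  E = 135 + 5·111 = 690
E: 500 − 690 = -190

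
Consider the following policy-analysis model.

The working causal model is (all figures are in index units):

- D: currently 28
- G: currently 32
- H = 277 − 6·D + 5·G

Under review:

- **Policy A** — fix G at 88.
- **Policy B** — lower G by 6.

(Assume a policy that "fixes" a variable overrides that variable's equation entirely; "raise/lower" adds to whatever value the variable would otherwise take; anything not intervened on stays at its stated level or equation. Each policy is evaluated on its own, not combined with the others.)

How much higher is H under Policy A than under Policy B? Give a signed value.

Policy A (G := 88):
  D = 28
  G = 88
  H = 277 − 6·28 + 5·88 = 549
Policy B (G − 6):
  D = 28
  G = 32 − 6 = 26
  H = 277 − 6·28 + 5·26 = 239
H: 549 − 239 = 310

310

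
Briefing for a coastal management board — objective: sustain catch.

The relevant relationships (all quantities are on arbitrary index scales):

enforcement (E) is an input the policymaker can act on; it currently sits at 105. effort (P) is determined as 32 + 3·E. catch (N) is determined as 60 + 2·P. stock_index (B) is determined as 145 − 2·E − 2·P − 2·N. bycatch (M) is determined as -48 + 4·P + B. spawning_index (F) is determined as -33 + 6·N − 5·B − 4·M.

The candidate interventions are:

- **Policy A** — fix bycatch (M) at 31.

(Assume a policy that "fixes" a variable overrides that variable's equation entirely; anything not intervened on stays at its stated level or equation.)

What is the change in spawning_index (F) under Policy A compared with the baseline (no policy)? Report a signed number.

Baseline:
  E = 105
  P = 32 + 3·105 = 347
  N = 60 + 2·347 = 754
  B = 145 − 2·105 − 2·347 − 2·754 = -2267
  M = -48 + 4·347 + (-2267) = -927
  F = -33 + 6·754 − 5·(-2267) − 4·(-927) = 19534
Policy A (M := 31):
  E = 105
  P = 32 + 3·105 = 347
  N = 60 + 2·347 = 754
  B = 145 − 2·105 − 2·347 − 2·754 = -2267
  M = 31
  F = -33 + 6·754 − 5·(-2267) − 4·31 = 15702
Change in F: 15702 − 19534 = -3832

-3832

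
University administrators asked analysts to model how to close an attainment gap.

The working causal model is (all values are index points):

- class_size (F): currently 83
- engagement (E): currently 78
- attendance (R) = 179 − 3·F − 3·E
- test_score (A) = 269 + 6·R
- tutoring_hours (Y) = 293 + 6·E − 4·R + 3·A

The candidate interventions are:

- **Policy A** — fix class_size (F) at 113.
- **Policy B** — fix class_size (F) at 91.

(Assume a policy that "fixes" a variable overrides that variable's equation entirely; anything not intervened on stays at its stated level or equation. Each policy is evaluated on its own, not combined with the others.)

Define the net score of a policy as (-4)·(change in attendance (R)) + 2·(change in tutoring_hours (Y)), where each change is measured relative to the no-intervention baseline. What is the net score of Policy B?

-576

Baseline:
  F = 83
  E = 78
  R = 179 − 3·83 − 3·78 = -304
  A = 269 + 6·(-304) = -1555
  Y = 293 + 6·78 − 4·(-304) + 3·(-1555) = -2688
Policy B (F := 91):
  F = 91
  E = 78
  R = 179 − 3·91 − 3·78 = -328
  A = 269 + 6·(-328) = -1699
  Y = 293 + 6·78 − 4·(-328) + 3·(-1699) = -3024
ΔR = -328 − (-304) = -24; ΔY = -3024 − (-2688) = -336
Score = (-4)·(-24) + 2·(-336) = -576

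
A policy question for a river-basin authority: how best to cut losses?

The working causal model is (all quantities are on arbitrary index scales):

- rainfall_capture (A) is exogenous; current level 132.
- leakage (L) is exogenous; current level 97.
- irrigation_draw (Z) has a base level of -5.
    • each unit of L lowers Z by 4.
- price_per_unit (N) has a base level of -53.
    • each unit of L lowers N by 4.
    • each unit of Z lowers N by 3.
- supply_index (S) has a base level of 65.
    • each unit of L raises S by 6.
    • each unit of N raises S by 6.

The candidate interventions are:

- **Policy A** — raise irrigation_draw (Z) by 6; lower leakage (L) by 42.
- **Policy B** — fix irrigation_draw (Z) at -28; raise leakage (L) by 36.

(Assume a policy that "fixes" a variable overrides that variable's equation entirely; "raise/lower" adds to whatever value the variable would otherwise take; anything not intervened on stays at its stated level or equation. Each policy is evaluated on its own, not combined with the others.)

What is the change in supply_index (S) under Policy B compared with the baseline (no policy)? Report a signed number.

-7218

Baseline:
  L = 97
  Z = -5 − 4·97 = -393
  N = -53 − 4·97 − 3·(-393) = 738
  S = 65 + 6·97 + 6·738 = 5075
Policy B (Z := -28, L + 36):
  L = 97 + 36 = 133
  Z = -28
  N = -53 − 4·133 − 3·(-28) = -501
  S = 65 + 6·133 + 6·(-501) = -2143
Change in S: -2143 − 5075 = -7218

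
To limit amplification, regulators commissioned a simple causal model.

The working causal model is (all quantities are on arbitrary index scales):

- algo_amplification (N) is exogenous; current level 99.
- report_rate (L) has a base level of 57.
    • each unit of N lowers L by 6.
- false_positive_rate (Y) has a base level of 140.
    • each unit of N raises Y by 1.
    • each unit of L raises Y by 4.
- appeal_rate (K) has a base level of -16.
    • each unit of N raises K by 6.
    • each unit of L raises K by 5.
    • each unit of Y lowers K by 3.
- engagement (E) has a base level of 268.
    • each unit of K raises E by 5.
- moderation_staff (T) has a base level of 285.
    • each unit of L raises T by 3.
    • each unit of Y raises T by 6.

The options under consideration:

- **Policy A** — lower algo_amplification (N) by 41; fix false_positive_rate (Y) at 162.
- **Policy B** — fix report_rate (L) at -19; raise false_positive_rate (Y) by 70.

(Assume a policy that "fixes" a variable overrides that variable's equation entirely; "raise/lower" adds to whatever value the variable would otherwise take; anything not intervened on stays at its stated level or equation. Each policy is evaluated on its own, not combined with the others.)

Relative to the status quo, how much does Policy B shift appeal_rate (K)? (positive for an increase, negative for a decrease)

-3836

Baseline:
  N = 99
  L = 57 − 6·99 = -537
  Y = 140 + 99 + 4·(-537) = -1909
  K = -16 + 6·99 + 5·(-537) − 3·(-1909) = 3620
Policy B (L := -19, Y + 70):
  N = 99
  L = -19
  Y = 140 + 99 + 4·(-19) (+70 from intervention) = 233
  K = -16 + 6·99 + 5·(-19) − 3·233 = -216
Change in K: -216 − 3620 = -3836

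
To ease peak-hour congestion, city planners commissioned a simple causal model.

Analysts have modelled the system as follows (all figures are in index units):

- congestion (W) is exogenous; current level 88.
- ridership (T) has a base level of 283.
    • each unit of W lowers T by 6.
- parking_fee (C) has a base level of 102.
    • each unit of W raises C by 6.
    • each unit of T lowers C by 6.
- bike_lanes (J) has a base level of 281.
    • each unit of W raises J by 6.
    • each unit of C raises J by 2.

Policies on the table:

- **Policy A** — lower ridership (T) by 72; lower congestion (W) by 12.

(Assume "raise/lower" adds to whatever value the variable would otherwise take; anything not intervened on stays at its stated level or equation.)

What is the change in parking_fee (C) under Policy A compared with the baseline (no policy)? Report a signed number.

-72

Baseline:
  W = 88
  T = 283 − 6·88 = -245
  C = 102 + 6·88 − 6·(-245) = 2100
Policy A (T − 72, W − 12):
  W = 88 − 12 = 76
  T = 283 − 6·76 (−72 from intervention) = -245
  C = 102 + 6·76 − 6·(-245) = 2028
Change in C: 2028 − 2100 = -72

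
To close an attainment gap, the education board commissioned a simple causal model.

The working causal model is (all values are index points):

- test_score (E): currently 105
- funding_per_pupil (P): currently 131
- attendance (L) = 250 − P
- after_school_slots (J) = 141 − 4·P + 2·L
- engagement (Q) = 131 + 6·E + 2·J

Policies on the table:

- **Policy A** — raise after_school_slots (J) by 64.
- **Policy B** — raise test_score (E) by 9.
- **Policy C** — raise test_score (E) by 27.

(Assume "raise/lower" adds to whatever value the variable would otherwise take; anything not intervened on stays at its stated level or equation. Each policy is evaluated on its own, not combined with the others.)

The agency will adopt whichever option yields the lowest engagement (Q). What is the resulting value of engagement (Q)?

525

Policy A (J + 64):
  E = 105
  P = 131
  L = 250 − 131 = 119
  J = 141 − 4·131 + 2·119 (+64 from intervention) = -81
  Q = 131 + 6·105 + 2·(-81) = 599
Policy B (E + 9):
  E = 105 + 9 = 114
  P = 131
  L = 250 − 131 = 119
  J = 141 − 4·131 + 2·119 = -145
  Q = 131 + 6·114 + 2·(-145) = 525
Policy C (E + 27):
  E = 105 + 27 = 132
  P = 131
  L = 250 − 131 = 119
  J = 141 − 4·131 + 2·119 = -145
  Q = 131 + 6·132 + 2·(-145) = 633
Comparing — Policy A: Q=599, Policy B: Q=525, Policy C: Q=633. Lowest is 525 (Policy B).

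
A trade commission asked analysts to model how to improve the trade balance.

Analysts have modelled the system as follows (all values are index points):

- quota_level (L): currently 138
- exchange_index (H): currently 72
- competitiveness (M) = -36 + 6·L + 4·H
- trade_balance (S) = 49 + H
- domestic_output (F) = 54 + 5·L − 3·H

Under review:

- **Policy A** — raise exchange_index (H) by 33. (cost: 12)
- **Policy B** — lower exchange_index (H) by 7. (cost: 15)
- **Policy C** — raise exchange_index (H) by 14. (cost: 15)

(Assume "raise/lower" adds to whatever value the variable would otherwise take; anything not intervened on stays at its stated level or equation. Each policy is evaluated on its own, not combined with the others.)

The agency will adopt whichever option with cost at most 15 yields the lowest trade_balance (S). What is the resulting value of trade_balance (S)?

Policy A (H + 33):
  H = 72 + 33 = 105
  S = 49 + 105 = 154
Policy B (H − 7):
  H = 72 − 7 = 65
  S = 49 + 65 = 114
Policy C (H + 14):
  H = 72 + 14 = 86
  S = 49 + 86 = 135
Comparing — Policy A: S=154, Policy B: S=114, Policy C: S=135. Lowest is 114 (Policy B).

114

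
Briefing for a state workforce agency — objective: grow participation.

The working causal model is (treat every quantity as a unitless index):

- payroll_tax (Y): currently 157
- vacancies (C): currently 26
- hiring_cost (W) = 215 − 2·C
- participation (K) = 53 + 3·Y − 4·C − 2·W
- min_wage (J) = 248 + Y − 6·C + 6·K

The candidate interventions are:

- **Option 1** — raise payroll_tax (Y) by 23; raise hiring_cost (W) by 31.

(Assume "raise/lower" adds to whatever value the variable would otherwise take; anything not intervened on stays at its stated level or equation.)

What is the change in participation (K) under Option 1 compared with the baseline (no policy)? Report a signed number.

Baseline:
  Y = 157
  C = 26
  W = 215 − 2·26 = 163
  K = 53 + 3·157 − 4·26 − 2·163 = 94
Option 1 (Y + 23, W + 31):
  Y = 157 + 23 = 180
  C = 26
  W = 215 − 2·26 (+31 from intervention) = 194
  K = 53 + 3·180 − 4·26 − 2·194 = 101
Change in K: 101 − 94 = 7

7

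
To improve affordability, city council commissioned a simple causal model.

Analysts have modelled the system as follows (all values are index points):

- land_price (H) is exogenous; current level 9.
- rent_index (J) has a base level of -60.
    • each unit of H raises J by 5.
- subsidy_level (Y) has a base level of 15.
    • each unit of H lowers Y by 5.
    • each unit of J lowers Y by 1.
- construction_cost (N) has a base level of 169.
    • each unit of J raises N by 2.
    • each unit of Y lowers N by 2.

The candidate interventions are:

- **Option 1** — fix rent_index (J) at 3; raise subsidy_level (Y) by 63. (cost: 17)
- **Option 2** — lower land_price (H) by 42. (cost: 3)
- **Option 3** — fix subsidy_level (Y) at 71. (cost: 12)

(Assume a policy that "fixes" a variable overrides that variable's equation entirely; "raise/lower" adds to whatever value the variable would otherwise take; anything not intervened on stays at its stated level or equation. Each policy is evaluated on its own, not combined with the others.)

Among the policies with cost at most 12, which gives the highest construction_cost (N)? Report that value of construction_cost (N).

-3

Option 2 (H − 42):
  H = 9 − 42 = -33
  J = -60 + 5·(-33) = -225
  Y = 15 − 5·(-33) − (-225) = 405
  N = 169 + 2·(-225) − 2·405 = -1091
Option 3 (Y := 71):
  H = 9
  J = -60 + 5·9 = -15
  Y = 71
  N = 169 + 2·(-15) − 2·71 = -3
Comparing — Option 2: N=-1091, Option 3: N=-3. Highest is -3 (Option 3).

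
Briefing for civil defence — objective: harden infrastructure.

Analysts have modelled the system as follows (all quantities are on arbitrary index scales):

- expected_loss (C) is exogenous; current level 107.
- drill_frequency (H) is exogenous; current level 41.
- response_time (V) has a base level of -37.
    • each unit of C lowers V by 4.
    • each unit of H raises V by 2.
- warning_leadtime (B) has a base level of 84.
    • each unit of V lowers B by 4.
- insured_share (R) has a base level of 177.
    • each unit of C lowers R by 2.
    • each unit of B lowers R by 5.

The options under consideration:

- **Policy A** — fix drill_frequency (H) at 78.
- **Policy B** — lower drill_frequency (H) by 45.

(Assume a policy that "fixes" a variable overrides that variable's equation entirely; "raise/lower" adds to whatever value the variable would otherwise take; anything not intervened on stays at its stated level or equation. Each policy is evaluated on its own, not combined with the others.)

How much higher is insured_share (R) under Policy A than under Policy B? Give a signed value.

3280

Policy A (H := 78):
  C = 107
  H = 78
  V = -37 − 4·107 + 2·78 = -309
  B = 84 − 4·(-309) = 1320
  R = 177 − 2·107 − 5·1320 = -6637
Policy B (H − 45):
  C = 107
  H = 41 − 45 = -4
  V = -37 − 4·107 + 2·(-4) = -473
  B = 84 − 4·(-473) = 1976
  R = 177 − 2·107 − 5·1976 = -9917
R: -6637 − (-9917) = 3280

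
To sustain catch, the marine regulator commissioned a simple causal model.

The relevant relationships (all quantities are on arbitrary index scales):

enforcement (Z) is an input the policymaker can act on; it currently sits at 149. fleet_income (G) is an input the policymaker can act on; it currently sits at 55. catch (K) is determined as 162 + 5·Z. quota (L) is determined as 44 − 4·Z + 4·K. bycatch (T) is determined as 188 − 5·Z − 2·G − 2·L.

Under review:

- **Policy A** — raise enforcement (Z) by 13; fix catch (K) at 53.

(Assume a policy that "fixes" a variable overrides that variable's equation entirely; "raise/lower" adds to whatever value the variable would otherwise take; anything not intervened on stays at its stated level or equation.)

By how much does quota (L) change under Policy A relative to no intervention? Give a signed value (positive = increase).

Baseline:
  Z = 149
  K = 162 + 5·149 = 907
  L = 44 − 4·149 + 4·907 = 3076
Policy A (Z + 13, K := 53):
  Z = 149 + 13 = 162
  K = 53
  L = 44 − 4·162 + 4·53 = -392
Change in L: -392 − 3076 = -3468

-3468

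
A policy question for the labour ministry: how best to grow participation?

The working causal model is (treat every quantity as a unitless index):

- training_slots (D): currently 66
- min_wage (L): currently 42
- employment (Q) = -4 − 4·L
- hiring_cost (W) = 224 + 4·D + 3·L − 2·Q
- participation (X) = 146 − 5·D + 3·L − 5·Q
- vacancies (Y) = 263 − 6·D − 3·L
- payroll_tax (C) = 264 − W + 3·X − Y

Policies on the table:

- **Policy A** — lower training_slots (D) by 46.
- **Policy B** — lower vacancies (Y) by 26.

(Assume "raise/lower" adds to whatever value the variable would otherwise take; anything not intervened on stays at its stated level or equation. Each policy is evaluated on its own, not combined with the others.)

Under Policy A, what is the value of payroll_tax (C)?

2569

Policy A (D − 46):
  D = 66 − 46 = 20
  L = 42
  Q = -4 − 4·42 = -172
  W = 224 + 4·20 + 3·42 − 2·(-172) = 774
  X = 146 − 5·20 + 3·42 − 5·(-172) = 1032
  Y = 263 − 6·20 − 3·42 = 17
  C = 264 − 774 + 3·1032 − 17 = 2569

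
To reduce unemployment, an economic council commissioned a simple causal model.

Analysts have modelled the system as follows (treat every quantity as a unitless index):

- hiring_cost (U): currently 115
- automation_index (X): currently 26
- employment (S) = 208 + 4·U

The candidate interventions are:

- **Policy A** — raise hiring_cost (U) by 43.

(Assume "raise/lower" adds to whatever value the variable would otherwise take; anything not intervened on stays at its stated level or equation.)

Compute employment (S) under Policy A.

Policy A (U + 43):
  U = 115 + 43 = 158
  S = 208 + 4·158 = 840

840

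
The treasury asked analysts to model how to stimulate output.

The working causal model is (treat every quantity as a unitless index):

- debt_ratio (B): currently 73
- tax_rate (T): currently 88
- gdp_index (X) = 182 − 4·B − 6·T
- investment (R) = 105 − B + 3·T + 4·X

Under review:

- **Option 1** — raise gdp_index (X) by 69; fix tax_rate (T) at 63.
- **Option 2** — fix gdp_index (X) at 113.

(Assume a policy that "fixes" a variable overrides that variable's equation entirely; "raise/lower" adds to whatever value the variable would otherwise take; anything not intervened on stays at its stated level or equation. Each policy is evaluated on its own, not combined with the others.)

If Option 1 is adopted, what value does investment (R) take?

-1455

Option 1 (X + 69, T := 63):
  B = 73
  T = 63
  X = 182 − 4·73 − 6·63 (+69 from intervention) = -419
  R = 105 − 73 + 3·63 + 4·(-419) = -1455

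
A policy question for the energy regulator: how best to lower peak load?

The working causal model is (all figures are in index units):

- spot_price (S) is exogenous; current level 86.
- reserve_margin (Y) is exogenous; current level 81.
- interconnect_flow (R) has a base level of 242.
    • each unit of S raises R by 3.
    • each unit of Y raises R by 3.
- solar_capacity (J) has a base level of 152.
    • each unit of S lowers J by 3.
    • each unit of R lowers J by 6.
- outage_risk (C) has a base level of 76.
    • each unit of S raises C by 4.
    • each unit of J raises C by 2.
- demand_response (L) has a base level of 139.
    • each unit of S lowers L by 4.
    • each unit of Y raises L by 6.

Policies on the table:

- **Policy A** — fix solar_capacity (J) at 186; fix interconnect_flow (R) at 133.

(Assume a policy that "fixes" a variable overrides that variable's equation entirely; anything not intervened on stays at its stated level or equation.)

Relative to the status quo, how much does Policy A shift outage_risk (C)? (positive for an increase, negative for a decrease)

9500

Baseline:
  S = 86
  Y = 81
  R = 242 + 3·86 + 3·81 = 743
  J = 152 − 3·86 − 6·743 = -4564
  C = 76 + 4·86 + 2·(-4564) = -8708
Policy A (J := 186, R := 133):
  S = 86
  Y = 81
  R = 133
  J = 186
  C = 76 + 4·86 + 2·186 = 792
Change in C: 792 − (-8708) = 9500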